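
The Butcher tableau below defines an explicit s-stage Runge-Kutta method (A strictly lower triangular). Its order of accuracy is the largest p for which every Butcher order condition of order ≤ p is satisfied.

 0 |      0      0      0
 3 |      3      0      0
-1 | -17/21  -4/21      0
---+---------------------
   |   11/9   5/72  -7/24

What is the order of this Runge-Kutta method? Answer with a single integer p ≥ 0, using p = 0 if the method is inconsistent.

b = (11/9, 5/72, -7/24)
c = (0, 3, -1)
Ac = (0, 0, -4/7)
Σ b_i: 11/9·1 + 5/72·1 + (-7/24)·1 = 1 ✓
b·c: 5/72·3 + (-7/24)·(-1) = 1/2 ✓
b·c²: 5/72·9 + (-7/24)·1 = 1/3 ✓
b·Ac: (-7/24)·(-4/7) = 1/6 ✓; 3 stages ⇒ order 3.

3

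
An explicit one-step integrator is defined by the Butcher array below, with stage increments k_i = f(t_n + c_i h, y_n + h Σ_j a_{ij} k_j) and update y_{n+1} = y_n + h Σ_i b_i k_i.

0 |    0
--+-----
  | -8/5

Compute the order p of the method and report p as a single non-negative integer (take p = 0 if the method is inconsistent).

0

b = (-8/5)
c = (0)
Σ b_i: (-8/5)·1 = -8/5 ≠ 1 ⇒ order 0.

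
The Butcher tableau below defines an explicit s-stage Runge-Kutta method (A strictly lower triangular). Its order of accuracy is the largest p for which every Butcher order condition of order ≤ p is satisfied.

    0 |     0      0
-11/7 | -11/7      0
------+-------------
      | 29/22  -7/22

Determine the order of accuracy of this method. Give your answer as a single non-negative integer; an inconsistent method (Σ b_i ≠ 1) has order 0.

b = (29/22, -7/22)
c = (0, -11/7)
Σ b_i: 29/22·1 + (-7/22)·1 = 1 ✓
b·c: (-7/22)·(-11/7) = 1/2 ✓; 2 stages ⇒ order 2.

2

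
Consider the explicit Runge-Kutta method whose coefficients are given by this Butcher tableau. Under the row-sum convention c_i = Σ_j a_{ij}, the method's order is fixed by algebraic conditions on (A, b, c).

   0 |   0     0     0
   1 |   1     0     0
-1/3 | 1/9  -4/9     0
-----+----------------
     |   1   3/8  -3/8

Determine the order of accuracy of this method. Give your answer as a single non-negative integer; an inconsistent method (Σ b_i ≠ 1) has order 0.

3

b = (1, 3/8, -3/8)
c = (0, 1, -1/3)
Ac = (0, 0, -4/9)
Σ b_i: 1·1 + 3/8·1 + (-3/8)·1 = 1 ✓
b·c: 3/8·1 + (-3/8)·(-1/3) = 1/2 ✓
b·c²: 3/8·1 + (-3/8)·1/9 = 1/3 ✓
b·Ac: (-3/8)·(-4/9) = 1/6 ✓; 3 stages ⇒ order 3.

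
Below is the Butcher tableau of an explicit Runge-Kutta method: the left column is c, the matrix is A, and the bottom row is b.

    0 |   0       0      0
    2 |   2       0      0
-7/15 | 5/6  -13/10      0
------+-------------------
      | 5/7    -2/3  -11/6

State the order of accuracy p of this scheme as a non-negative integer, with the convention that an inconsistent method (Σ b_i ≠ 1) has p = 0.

b = (5/7, -2/3, -11/6)
c = (0, 2, -7/15)
Ac = (0, 0, -13/5)
Σ b_i: 5/7·1 + (-2/3)·1 + (-11/6)·1 = -25/14 ≠ 1 ⇒ order 0.

0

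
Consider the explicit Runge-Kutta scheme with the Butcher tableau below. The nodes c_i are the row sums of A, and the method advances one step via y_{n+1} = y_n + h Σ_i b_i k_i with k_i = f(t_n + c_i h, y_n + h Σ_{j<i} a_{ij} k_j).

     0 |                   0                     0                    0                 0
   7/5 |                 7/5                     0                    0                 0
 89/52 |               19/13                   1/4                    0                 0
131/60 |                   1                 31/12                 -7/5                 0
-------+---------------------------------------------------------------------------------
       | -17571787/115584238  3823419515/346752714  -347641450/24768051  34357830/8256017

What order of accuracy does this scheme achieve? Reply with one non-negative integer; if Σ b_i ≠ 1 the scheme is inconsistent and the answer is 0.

3

b = (-17571787/115584238, 3823419515/346752714, -347641450/24768051, 34357830/8256017)
c = (0, 7/5, 89/52, 131/60)
Ac = (0, 0, 7/20, 238/195)
Σ b_i: (-17571787/115584238)·1 + 3823419515/346752714·1 + (-347641450/24768051)·1 + 34357830/8256017·1 = 1 ✓
b·c: 3823419515/346752714·7/5 + (-347641450/24768051)·89/52 + 34357830/8256017·131/60 = 1/2 ✓
b·c²: 3823419515/346752714·49/25 + (-347641450/24768051)·7921/2704 + 34357830/8256017·17161/3600 = 1/3 ✓
b·Ac: (-347641450/24768051)·7/20 + 34357830/8256017·238/195 = 1/6 ✓
b·c³: 3823419515/346752714·343/125 + (-347641450/24768051)·704969/140608 + 34357830/8256017·2248091/216000 = 617642317879/193190797800 ≠ 1/4 ⇒ order 3.
b·(c∘Ac): (-347641450/24768051)·623/1040 + 34357830/8256017·15589/5850 = 126510909/47177240 ≠ 1/8
b·Ac²: (-347641450/24768051)·49/100 + 34357830/8256017·195139/202800 = -5286508573/1839912360 ≠ 1/12
b·A²c: 34357830/8256017·(-49/100) = -24050481/11794310 ≠ 1/24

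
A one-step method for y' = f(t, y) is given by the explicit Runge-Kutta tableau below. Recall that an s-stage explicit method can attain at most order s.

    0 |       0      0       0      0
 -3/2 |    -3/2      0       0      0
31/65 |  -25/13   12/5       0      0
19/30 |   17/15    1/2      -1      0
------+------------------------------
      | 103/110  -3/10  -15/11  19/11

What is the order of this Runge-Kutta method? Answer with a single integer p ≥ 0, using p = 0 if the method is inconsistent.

1

b = (103/110, -3/10, -15/11, 19/11)
c = (0, -3/2, 31/65, 19/30)
Ac = (0, 0, -18/5, -319/260)
Σ b_i: 103/110·1 + (-3/10)·1 + (-15/11)·1 + 19/11·1 = 1 ✓
b·c: (-3/10)·(-3/2) + (-15/11)·31/65 + 19/11·19/30 = 697/780 ≠ 1/2 ⇒ order 1.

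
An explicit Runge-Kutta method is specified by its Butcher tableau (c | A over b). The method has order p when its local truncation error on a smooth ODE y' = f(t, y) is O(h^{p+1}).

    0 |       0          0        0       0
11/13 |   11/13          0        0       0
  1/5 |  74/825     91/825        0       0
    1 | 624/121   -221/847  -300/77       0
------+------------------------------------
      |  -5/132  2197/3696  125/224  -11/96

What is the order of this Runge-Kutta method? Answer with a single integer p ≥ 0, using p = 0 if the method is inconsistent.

4

b = (-5/132, 2197/3696, 125/224, -11/96)
c = (0, 11/13, 1/5, 1)
Ac = (0, 0, 7/75, -1)
Σ b_i: (-5/132)·1 + 2197/3696·1 + 125/224·1 + (-11/96)·1 = 1 ✓
b·c: 2197/3696·11/13 + 125/224·1/5 + (-11/96)·1 = 1/2 ✓
b·c²: 2197/3696·121/169 + 125/224·1/25 + (-11/96)·1 = 1/3 ✓
b·Ac: 125/224·7/75 + (-11/96)·(-1) = 1/6 ✓
b·c³: 2197/3696·1331/2197 + 125/224·1/125 + (-11/96)·1 = 1/4 ✓
b·(c∘Ac): 125/224·7/375 + (-11/96)·(-1) = 1/8 ✓
b·Ac²: 125/224·77/975 + (-11/96)·(-49/143) = 1/12 ✓
b·A²c: (-11/96)·(-4/11) = 1/24 ✓; 4 stages ⇒ order 4.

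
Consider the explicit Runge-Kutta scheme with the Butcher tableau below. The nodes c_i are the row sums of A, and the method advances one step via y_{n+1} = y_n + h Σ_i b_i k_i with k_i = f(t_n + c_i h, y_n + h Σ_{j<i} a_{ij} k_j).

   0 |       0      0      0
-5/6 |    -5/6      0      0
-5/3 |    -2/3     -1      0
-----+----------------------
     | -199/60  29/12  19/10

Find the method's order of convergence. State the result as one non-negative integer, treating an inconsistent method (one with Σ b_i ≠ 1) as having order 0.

1

b = (-199/60, 29/12, 19/10)
c = (0, -5/6, -5/3)
Ac = (0, 0, 5/6)
Σ b_i: (-199/60)·1 + 29/12·1 + 19/10·1 = 1 ✓
b·c: 29/12·(-5/6) + 19/10·(-5/3) = -373/72 ≠ 1/2 ⇒ order 1.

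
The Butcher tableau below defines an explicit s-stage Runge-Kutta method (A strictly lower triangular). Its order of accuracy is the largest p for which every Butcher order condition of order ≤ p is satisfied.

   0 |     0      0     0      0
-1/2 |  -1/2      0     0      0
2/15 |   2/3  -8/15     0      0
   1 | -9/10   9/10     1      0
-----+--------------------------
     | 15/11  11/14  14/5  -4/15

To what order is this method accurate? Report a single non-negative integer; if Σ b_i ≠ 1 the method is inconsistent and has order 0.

0

b = (15/11, 11/14, 14/5, -4/15)
c = (0, -1/2, 2/15, 1)
Ac = (0, 0, 4/15, -19/60)
Σ b_i: 15/11·1 + 11/14·1 + 14/5·1 + (-4/15)·1 = 10817/2310 ≠ 1 ⇒ order 0.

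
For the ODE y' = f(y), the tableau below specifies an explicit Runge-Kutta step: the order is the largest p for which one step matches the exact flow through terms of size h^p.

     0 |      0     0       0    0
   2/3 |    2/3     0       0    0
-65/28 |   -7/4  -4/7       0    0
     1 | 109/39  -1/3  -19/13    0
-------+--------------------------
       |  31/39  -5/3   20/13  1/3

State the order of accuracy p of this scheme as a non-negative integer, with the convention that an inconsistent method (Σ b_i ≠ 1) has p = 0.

1

b = (31/39, -5/3, 20/13, 1/3)
c = (0, 2/3, -65/28, 1)
Ac = (0, 0, -8/21, 799/252)
Σ b_i: 31/39·1 + (-5/3)·1 + 20/13·1 + 1/3·1 = 1 ✓
b·c: (-5/3)·2/3 + 20/13·(-65/28) + 1/3·1 = -274/63 ≠ 1/2 ⇒ order 1.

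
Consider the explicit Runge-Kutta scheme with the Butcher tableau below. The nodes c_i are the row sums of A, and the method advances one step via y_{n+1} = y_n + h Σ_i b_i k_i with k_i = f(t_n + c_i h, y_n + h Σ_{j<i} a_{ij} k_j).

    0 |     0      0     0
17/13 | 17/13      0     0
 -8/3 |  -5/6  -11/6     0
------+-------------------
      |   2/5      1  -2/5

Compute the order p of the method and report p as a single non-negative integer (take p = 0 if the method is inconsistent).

b = (2/5, 1, -2/5)
c = (0, 17/13, -8/3)
Ac = (0, 0, -187/78)
Σ b_i: 2/5·1 + 1·1 + (-2/5)·1 = 1 ✓
b·c: 1·17/13 + (-2/5)·(-8/3) = 463/195 ≠ 1/2 ⇒ order 1.

1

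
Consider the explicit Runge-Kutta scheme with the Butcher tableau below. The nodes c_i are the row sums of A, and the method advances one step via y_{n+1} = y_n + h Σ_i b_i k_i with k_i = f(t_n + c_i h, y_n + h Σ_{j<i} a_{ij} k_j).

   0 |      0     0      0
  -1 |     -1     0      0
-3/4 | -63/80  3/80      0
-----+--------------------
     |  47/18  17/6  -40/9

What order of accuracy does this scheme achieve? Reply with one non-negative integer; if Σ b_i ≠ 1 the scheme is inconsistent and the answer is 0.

3

b = (47/18, 17/6, -40/9)
c = (0, -1, -3/4)
Ac = (0, 0, -3/80)
Σ b_i: 47/18·1 + 17/6·1 + (-40/9)·1 = 1 ✓
b·c: 17/6·(-1) + (-40/9)·(-3/4) = 1/2 ✓
b·c²: 17/6·1 + (-40/9)·9/16 = 1/3 ✓
b·Ac: (-40/9)·(-3/80) = 1/6 ✓; 3 stages ⇒ order 3.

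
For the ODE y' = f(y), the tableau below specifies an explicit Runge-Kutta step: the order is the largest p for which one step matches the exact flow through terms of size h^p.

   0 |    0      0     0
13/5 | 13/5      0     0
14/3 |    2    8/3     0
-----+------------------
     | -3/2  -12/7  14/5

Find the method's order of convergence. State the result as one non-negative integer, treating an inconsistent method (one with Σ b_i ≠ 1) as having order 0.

0

b = (-3/2, -12/7, 14/5)
c = (0, 13/5, 14/3)
Ac = (0, 0, 104/15)
Σ b_i: (-3/2)·1 + (-12/7)·1 + 14/5·1 = -29/70 ≠ 1 ⇒ order 0.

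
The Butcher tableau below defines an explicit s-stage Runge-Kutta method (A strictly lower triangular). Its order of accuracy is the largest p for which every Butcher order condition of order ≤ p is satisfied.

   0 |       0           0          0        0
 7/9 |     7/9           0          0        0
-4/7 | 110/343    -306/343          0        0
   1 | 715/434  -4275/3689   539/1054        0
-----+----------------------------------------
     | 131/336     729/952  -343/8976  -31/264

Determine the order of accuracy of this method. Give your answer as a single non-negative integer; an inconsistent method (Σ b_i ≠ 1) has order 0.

4

b = (131/336, 729/952, -343/8976, -31/264)
c = (0, 7/9, -4/7, 1)
Ac = (0, 0, -34/49, -37/31)
Σ b_i: 131/336·1 + 729/952·1 + (-343/8976)·1 + (-31/264)·1 = 1 ✓
b·c: 729/952·7/9 + (-343/8976)·(-4/7) + (-31/264)·1 = 1/2 ✓
b·c²: 729/952·49/81 + (-343/8976)·16/49 + (-31/264)·1 = 1/3 ✓
b·Ac: (-343/8976)·(-34/49) + (-31/264)·(-37/31) = 1/6 ✓
b·c³: 729/952·343/729 + (-343/8976)·(-64/343) + (-31/264)·1 = 1/4 ✓
b·(c∘Ac): (-343/8976)·136/343 + (-31/264)·(-37/31) = 1/8 ✓
b·Ac²: (-343/8976)·(-34/63) + (-31/264)·(-149/279) = 1/12 ✓
b·A²c: (-31/264)·(-11/31) = 1/24 ✓; 4 stages ⇒ order 4.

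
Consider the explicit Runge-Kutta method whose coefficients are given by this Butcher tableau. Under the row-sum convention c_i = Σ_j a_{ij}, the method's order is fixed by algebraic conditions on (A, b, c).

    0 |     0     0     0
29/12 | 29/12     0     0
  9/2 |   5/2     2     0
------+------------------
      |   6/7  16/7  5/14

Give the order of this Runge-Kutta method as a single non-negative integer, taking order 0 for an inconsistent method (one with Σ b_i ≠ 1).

0

b = (6/7, 16/7, 5/14)
c = (0, 29/12, 9/2)
Ac = (0, 0, 29/6)
Σ b_i: 6/7·1 + 16/7·1 + 5/14·1 = 7/2 ≠ 1 ⇒ order 0.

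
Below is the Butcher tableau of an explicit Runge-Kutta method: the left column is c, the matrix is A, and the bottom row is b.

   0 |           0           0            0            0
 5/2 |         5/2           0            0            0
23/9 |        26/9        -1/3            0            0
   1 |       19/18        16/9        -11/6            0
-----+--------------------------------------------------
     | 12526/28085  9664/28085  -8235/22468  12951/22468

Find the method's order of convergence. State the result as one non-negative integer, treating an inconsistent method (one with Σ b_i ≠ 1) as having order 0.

b = (12526/28085, 9664/28085, -8235/22468, 12951/22468)
c = (0, 5/2, 23/9, 1)
Ac = (0, 0, -5/6, -13/54)
Σ b_i: 12526/28085·1 + 9664/28085·1 + (-8235/22468)·1 + 12951/22468·1 = 1 ✓
b·c: 9664/28085·5/2 + (-8235/22468)·23/9 + 12951/22468·1 = 1/2 ✓
b·c²: 9664/28085·25/4 + (-8235/22468)·529/81 + 12951/22468·1 = 1/3 ✓
b·Ac: (-8235/22468)·(-5/6) + 12951/22468·(-13/54) = 1/6 ✓
b·c³: 9664/28085·125/8 + (-8235/22468)·12167/729 + 12951/22468·1 = -49829/303318 ≠ 1/4 ⇒ order 3.
b·(c∘Ac): (-8235/22468)·(-115/54) + 12951/22468·(-13/54) = 43259/67404 ≠ 1/8
b·Ac²: (-8235/22468)·(-25/12) + 12951/22468·(-419/486) = 646993/2426544 ≠ 1/12
b·A²c: 12951/22468·55/36 = 79145/89872 ≠ 1/24

3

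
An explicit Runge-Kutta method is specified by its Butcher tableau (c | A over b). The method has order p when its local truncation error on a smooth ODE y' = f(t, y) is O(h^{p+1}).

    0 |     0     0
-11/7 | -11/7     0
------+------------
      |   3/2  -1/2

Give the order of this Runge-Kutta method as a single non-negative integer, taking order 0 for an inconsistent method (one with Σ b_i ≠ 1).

1

b = (3/2, -1/2)
c = (0, -11/7)
Σ b_i: 3/2·1 + (-1/2)·1 = 1 ✓
b·c: (-1/2)·(-11/7) = 11/14 ≠ 1/2 ⇒ order 1.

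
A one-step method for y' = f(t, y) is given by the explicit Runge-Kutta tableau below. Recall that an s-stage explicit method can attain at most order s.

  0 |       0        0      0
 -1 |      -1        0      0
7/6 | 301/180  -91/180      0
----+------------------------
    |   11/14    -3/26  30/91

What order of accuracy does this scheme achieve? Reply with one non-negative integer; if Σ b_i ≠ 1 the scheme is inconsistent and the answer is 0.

b = (11/14, -3/26, 30/91)
c = (0, -1, 7/6)
Ac = (0, 0, 91/180)
Σ b_i: 11/14·1 + (-3/26)·1 + 30/91·1 = 1 ✓
b·c: (-3/26)·(-1) + 30/91·7/6 = 1/2 ✓
b·c²: (-3/26)·1 + 30/91·49/36 = 1/3 ✓
b·Ac: 30/91·91/180 = 1/6 ✓; 3 stages ⇒ order 3.

3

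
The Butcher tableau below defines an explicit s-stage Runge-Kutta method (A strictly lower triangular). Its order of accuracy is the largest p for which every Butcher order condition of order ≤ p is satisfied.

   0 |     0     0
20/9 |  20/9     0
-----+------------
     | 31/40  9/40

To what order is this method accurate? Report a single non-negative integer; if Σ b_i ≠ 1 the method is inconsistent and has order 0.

2

b = (31/40, 9/40)
c = (0, 20/9)
Σ b_i: 31/40·1 + 9/40·1 = 1 ✓
b·c: 9/40·20/9 = 1/2 ✓; 2 stages ⇒ order 2.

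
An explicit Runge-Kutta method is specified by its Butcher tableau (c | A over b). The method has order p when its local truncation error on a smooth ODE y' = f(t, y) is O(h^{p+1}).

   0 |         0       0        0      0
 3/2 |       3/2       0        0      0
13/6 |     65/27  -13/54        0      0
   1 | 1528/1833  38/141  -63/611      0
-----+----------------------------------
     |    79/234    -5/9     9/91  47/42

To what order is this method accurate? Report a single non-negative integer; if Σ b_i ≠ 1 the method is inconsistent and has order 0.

4

b = (79/234, -5/9, 9/91, 47/42)
c = (0, 3/2, 13/6, 1)
Ac = (0, 0, -13/36, 17/94)
Σ b_i: 79/234·1 + (-5/9)·1 + 9/91·1 + 47/42·1 = 1 ✓
b·c: (-5/9)·3/2 + 9/91·13/6 + 47/42·1 = 1/2 ✓
b·c²: (-5/9)·9/4 + 9/91·169/36 + 47/42·1 = 1/3 ✓
b·Ac: 9/91·(-13/36) + 47/42·17/94 = 1/6 ✓
b·c³: (-5/9)·27/8 + 9/91·2197/216 + 47/42·1 = 1/4 ✓
b·(c∘Ac): 9/91·(-169/216) + 47/42·17/94 = 1/8 ✓
b·Ac²: 9/91·(-13/24) + 47/42·23/188 = 1/12 ✓
b·A²c: 47/42·7/188 = 1/24 ✓; 4 stages ⇒ order 4.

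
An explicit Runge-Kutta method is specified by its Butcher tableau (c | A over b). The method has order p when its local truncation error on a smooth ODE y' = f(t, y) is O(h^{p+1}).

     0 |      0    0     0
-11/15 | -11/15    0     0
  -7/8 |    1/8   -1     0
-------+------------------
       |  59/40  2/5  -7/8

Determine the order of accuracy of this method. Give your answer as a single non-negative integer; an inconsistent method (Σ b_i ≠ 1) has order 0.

1

b = (59/40, 2/5, -7/8)
c = (0, -11/15, -7/8)
Ac = (0, 0, 11/15)
Σ b_i: 59/40·1 + 2/5·1 + (-7/8)·1 = 1 ✓
b·c: 2/5·(-11/15) + (-7/8)·(-7/8) = 2267/4800 ≠ 1/2 ⇒ order 1.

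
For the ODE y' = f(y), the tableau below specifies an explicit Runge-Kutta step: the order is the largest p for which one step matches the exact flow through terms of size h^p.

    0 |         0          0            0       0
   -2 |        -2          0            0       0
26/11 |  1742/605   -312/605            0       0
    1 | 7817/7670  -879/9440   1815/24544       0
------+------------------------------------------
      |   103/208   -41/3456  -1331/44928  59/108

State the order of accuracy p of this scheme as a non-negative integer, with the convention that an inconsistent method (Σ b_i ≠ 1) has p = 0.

4

b = (103/208, -41/3456, -1331/44928, 59/108)
c = (0, -2, 26/11, 1)
Ac = (0, 0, 624/605, 213/590)
Σ b_i: 103/208·1 + (-41/3456)·1 + (-1331/44928)·1 + 59/108·1 = 1 ✓
b·c: (-41/3456)·(-2) + (-1331/44928)·26/11 + 59/108·1 = 1/2 ✓
b·c²: (-41/3456)·4 + (-1331/44928)·676/121 + 59/108·1 = 1/3 ✓
b·Ac: (-1331/44928)·624/605 + 59/108·213/590 = 1/6 ✓
b·c³: (-41/3456)·(-8) + (-1331/44928)·17576/1331 + 59/108·1 = 1/4 ✓
b·(c∘Ac): (-1331/44928)·16224/6655 + 59/108·213/590 = 1/8 ✓
b·Ac²: (-1331/44928)·(-1248/605) + 59/108·12/295 = 1/12 ✓
b·A²c: 59/108·9/118 = 1/24 ✓; 4 stages ⇒ order 4.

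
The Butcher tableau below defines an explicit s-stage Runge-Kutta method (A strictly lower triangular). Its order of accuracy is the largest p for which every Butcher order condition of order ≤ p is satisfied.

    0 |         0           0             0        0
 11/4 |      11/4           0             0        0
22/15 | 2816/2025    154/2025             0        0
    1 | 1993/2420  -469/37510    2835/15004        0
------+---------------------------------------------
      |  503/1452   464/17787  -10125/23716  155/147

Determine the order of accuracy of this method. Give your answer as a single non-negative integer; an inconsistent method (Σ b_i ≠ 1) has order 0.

4

b = (503/1452, 464/17787, -10125/23716, 155/147)
c = (0, 11/4, 22/15, 1)
Ac = (0, 0, 847/4050, 301/1240)
Σ b_i: 503/1452·1 + 464/17787·1 + (-10125/23716)·1 + 155/147·1 = 1 ✓
b·c: 464/17787·11/4 + (-10125/23716)·22/15 + 155/147·1 = 1/2 ✓
b·c²: 464/17787·121/16 + (-10125/23716)·484/225 + 155/147·1 = 1/3 ✓
b·Ac: (-10125/23716)·847/4050 + 155/147·301/1240 = 1/6 ✓
b·c³: 464/17787·1331/64 + (-10125/23716)·10648/3375 + 155/147·1 = 1/4 ✓
b·(c∘Ac): (-10125/23716)·9317/30375 + 155/147·301/1240 = 1/8 ✓
b·Ac²: (-10125/23716)·9317/16200 + 155/147·1547/4960 = 1/12 ✓
b·A²c: 155/147·49/1240 = 1/24 ✓; 4 stages ⇒ order 4.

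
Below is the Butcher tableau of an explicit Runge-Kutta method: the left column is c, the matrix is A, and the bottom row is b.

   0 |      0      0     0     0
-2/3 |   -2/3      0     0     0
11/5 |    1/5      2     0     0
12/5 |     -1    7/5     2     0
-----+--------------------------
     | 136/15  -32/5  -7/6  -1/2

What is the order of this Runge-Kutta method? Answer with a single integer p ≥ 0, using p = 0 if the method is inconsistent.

2

b = (136/15, -32/5, -7/6, -1/2)
c = (0, -2/3, 11/5, 12/5)
Ac = (0, 0, -4/3, 52/15)
Σ b_i: 136/15·1 + (-32/5)·1 + (-7/6)·1 + (-1/2)·1 = 1 ✓
b·c: (-32/5)·(-2/3) + (-7/6)·11/5 + (-1/2)·12/5 = 1/2 ✓
b·c²: (-32/5)·4/9 + (-7/6)·121/25 + (-1/2)·144/25 = -5117/450 ≠ 1/3 ⇒ order 2.
b·Ac: (-7/6)·(-4/3) + (-1/2)·52/15 = -8/45 ≠ 1/6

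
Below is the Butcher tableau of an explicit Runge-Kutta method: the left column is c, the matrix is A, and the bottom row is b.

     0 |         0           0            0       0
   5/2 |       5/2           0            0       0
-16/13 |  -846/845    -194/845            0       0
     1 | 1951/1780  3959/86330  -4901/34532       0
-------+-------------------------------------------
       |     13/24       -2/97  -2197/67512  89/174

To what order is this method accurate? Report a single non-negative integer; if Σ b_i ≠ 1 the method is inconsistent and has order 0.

b = (13/24, -2/97, -2197/67512, 89/174)
c = (0, 5/2, -16/13, 1)
Ac = (0, 0, -97/169, 103/356)
Σ b_i: 13/24·1 + (-2/97)·1 + (-2197/67512)·1 + 89/174·1 = 1 ✓
b·c: (-2/97)·5/2 + (-2197/67512)·(-16/13) + 89/174·1 = 1/2 ✓
b·c²: (-2/97)·25/4 + (-2197/67512)·256/169 + 89/174·1 = 1/3 ✓
b·Ac: (-2197/67512)·(-97/169) + 89/174·103/356 = 1/6 ✓
b·c³: (-2/97)·125/8 + (-2197/67512)·(-4096/2197) + 89/174·1 = 1/4 ✓
b·(c∘Ac): (-2197/67512)·1552/2197 + 89/174·103/356 = 1/8 ✓
b·Ac²: (-2197/67512)·(-485/338) + 89/174·51/712 = 1/12 ✓
b·A²c: 89/174·29/356 = 1/24 ✓; 4 stages ⇒ order 4.

4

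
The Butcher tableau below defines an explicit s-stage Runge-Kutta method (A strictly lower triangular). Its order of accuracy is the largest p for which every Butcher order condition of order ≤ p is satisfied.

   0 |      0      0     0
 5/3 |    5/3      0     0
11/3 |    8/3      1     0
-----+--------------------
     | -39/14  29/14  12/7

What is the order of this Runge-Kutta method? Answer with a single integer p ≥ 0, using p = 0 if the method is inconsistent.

1

b = (-39/14, 29/14, 12/7)
c = (0, 5/3, 11/3)
Ac = (0, 0, 5/3)
Σ b_i: (-39/14)·1 + 29/14·1 + 12/7·1 = 1 ✓
b·c: 29/14·5/3 + 12/7·11/3 = 409/42 ≠ 1/2 ⇒ order 1.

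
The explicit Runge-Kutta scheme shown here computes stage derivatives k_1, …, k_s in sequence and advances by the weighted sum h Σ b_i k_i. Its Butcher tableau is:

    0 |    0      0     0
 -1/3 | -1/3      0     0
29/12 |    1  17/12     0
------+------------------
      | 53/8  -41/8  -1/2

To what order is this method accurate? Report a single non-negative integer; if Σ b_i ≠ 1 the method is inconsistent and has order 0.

2

b = (53/8, -41/8, -1/2)
c = (0, -1/3, 29/12)
Ac = (0, 0, -17/36)
Σ b_i: 53/8·1 + (-41/8)·1 + (-1/2)·1 = 1 ✓
b·c: (-41/8)·(-1/3) + (-1/2)·29/12 = 1/2 ✓
b·c²: (-41/8)·1/9 + (-1/2)·841/144 = -335/96 ≠ 1/3 ⇒ order 2.
b·Ac: (-1/2)·(-17/36) = 17/72 ≠ 1/6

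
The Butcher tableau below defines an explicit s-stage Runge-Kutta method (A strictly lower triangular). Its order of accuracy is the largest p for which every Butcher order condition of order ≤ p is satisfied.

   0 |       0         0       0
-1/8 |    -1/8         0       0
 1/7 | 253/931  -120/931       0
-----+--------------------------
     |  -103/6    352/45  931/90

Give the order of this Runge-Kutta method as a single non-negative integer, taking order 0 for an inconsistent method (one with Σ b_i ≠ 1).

3

b = (-103/6, 352/45, 931/90)
c = (0, -1/8, 1/7)
Ac = (0, 0, 15/931)
Σ b_i: (-103/6)·1 + 352/45·1 + 931/90·1 = 1 ✓
b·c: 352/45·(-1/8) + 931/90·1/7 = 1/2 ✓
b·c²: 352/45·1/64 + 931/90·1/49 = 1/3 ✓
b·Ac: 931/90·15/931 = 1/6 ✓; 3 stages ⇒ order 3.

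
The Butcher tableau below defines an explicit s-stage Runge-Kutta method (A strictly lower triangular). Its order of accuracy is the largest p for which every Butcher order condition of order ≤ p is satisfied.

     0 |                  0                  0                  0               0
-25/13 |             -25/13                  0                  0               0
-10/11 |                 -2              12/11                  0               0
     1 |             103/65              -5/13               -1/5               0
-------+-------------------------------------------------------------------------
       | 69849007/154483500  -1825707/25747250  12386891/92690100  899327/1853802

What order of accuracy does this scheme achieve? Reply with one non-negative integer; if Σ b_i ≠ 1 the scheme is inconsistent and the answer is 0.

3

b = (69849007/154483500, -1825707/25747250, 12386891/92690100, 899327/1853802)
c = (0, -25/13, -10/11, 1)
Ac = (0, 0, -300/143, 1713/1859)
Σ b_i: 69849007/154483500·1 + (-1825707/25747250)·1 + 12386891/92690100·1 + 899327/1853802·1 = 1 ✓
b·c: (-1825707/25747250)·(-25/13) + 12386891/92690100·(-10/11) + 899327/1853802·1 = 1/2 ✓
b·c²: (-1825707/25747250)·625/169 + 12386891/92690100·100/121 + 899327/1853802·1 = 1/3 ✓
b·Ac: 12386891/92690100·(-300/143) + 899327/1853802·1713/1859 = 1/6 ✓
b·c³: (-1825707/25747250)·(-15625/2197) + 12386891/92690100·(-1000/1331) + 899327/1853802·1 = 3021467/3398637 ≠ 1/4 ⇒ order 3.
b·(c∘Ac): 12386891/92690100·3000/1573 + 899327/1853802·1713/1859 = 5638439/8033142 ≠ 1/8
b·Ac²: 12386891/92690100·7500/1859 + 899327/1853802·(-422065/265837) = -61256395/265093686 ≠ 1/12
b·A²c: 899327/1853802·60/143 = 62890/308967 ≠ 1/24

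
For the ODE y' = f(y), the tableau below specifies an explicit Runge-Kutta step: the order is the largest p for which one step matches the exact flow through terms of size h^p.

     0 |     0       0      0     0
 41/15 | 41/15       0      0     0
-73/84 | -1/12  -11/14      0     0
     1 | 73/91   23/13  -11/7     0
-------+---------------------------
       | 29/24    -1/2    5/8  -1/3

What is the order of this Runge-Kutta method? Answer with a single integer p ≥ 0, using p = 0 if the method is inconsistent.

1

b = (29/24, -1/2, 5/8, -1/3)
c = (0, 41/15, -73/84, 1)
Ac = (0, 0, -451/210, 237023/38220)
Σ b_i: 29/24·1 + (-1/2)·1 + 5/8·1 + (-1/3)·1 = 1 ✓
b·c: (-1/2)·41/15 + 5/8·(-73/84) + (-1/3)·1 = -7537/3360 ≠ 1/2 ⇒ order 1.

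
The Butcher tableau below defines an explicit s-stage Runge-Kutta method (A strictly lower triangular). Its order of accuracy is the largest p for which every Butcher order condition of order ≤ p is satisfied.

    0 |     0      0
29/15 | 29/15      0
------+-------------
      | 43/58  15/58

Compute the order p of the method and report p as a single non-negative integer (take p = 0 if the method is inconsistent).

2

b = (43/58, 15/58)
c = (0, 29/15)
Σ b_i: 43/58·1 + 15/58·1 = 1 ✓
b·c: 15/58·29/15 = 1/2 ✓; 2 stages ⇒ order 2.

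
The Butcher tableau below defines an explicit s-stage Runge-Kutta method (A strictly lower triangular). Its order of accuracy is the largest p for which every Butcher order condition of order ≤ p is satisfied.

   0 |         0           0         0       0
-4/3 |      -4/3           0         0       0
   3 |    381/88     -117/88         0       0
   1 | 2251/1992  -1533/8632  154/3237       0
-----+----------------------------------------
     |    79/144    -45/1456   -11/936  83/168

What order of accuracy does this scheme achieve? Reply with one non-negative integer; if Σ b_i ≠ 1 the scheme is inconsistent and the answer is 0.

b = (79/144, -45/1456, -11/936, 83/168)
c = (0, -4/3, 3, 1)
Ac = (0, 0, 39/22, 63/166)
Σ b_i: 79/144·1 + (-45/1456)·1 + (-11/936)·1 + 83/168·1 = 1 ✓
b·c: (-45/1456)·(-4/3) + (-11/936)·3 + 83/168·1 = 1/2 ✓
b·c²: (-45/1456)·16/9 + (-11/936)·9 + 83/168·1 = 1/3 ✓
b·Ac: (-11/936)·39/22 + 83/168·63/166 = 1/6 ✓
b·c³: (-45/1456)·(-64/27) + (-11/936)·27 + 83/168·1 = 1/4 ✓
b·(c∘Ac): (-11/936)·117/22 + 83/168·63/166 = 1/8 ✓
b·Ac²: (-11/936)·(-26/11) + 83/168·28/249 = 1/12 ✓
b·A²c: 83/168·7/83 = 1/24 ✓; 4 stages ⇒ order 4.

4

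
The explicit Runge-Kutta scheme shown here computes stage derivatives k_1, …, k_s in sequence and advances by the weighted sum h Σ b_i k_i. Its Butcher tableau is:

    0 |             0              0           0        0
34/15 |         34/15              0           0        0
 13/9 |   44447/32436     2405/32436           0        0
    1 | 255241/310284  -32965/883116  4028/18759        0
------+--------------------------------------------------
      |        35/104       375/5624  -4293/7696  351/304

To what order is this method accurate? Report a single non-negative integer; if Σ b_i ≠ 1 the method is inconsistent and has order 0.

b = (35/104, 375/5624, -4293/7696, 351/304)
c = (0, 34/15, 13/9, 1)
Ac = (0, 0, 481/2862, 475/2106)
Σ b_i: 35/104·1 + 375/5624·1 + (-4293/7696)·1 + 351/304·1 = 1 ✓
b·c: 375/5624·34/15 + (-4293/7696)·13/9 + 351/304·1 = 1/2 ✓
b·c²: 375/5624·1156/225 + (-4293/7696)·169/81 + 351/304·1 = 1/3 ✓
b·Ac: (-4293/7696)·481/2862 + 351/304·475/2106 = 1/6 ✓
b·c³: 375/5624·39304/3375 + (-4293/7696)·2197/729 + 351/304·1 = 1/4 ✓
b·(c∘Ac): (-4293/7696)·6253/25758 + 351/304·475/2106 = 1/8 ✓
b·Ac²: (-4293/7696)·8177/21465 + 351/304·1349/5265 = 1/12 ✓
b·A²c: 351/304·38/1053 = 1/24 ✓; 4 stages ⇒ order 4.

4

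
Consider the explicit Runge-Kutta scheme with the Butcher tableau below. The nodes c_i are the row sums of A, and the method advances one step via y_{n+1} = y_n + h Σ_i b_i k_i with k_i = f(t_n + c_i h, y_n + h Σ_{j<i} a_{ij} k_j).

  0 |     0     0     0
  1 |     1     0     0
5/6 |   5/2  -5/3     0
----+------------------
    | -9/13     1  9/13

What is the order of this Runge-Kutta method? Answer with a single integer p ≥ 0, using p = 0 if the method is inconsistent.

b = (-9/13, 1, 9/13)
c = (0, 1, 5/6)
Ac = (0, 0, -5/3)
Σ b_i: (-9/13)·1 + 1·1 + 9/13·1 = 1 ✓
b·c: 1·1 + 9/13·5/6 = 41/26 ≠ 1/2 ⇒ order 1.

1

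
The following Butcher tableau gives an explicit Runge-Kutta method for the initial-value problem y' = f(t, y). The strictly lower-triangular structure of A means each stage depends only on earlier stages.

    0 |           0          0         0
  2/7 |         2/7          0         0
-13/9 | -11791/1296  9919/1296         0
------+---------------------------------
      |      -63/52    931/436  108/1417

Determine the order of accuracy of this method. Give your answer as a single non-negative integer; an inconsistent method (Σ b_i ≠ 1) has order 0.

b = (-63/52, 931/436, 108/1417)
c = (0, 2/7, -13/9)
Ac = (0, 0, 1417/648)
Σ b_i: (-63/52)·1 + 931/436·1 + 108/1417·1 = 1 ✓
b·c: 931/436·2/7 + 108/1417·(-13/9) = 1/2 ✓
b·c²: 931/436·4/49 + 108/1417·169/81 = 1/3 ✓
b·Ac: 108/1417·1417/648 = 1/6 ✓; 3 stages ⇒ order 3.

3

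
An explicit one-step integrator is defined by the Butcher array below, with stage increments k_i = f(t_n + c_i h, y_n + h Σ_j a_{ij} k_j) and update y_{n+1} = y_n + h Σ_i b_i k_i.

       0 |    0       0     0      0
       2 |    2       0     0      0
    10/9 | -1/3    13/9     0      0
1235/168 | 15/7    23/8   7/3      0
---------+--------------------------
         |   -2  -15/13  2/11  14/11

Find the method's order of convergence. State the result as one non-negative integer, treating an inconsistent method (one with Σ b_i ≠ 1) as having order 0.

b = (-2, -15/13, 2/11, 14/11)
c = (0, 2, 10/9, 1235/168)
Ac = (0, 0, 26/9, 901/108)
Σ b_i: (-2)·1 + (-15/13)·1 + 2/11·1 + 14/11·1 = -243/143 ≠ 1 ⇒ order 0.

0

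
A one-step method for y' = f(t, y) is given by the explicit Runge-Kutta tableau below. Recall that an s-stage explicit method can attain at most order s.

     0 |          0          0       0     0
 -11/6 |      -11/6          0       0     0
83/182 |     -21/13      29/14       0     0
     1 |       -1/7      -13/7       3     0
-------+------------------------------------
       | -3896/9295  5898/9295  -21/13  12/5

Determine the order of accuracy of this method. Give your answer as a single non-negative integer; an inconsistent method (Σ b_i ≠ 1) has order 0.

2

b = (-3896/9295, 5898/9295, -21/13, 12/5)
c = (0, -11/6, 83/182, 1)
Ac = (0, 0, -319/84, 1303/273)
Σ b_i: (-3896/9295)·1 + 5898/9295·1 + (-21/13)·1 + 12/5·1 = 1 ✓
b·c: 5898/9295·(-11/6) + (-21/13)·83/182 + 12/5·1 = 1/2 ✓
b·c²: 5898/9295·121/36 + (-21/13)·6889/33124 + 12/5·1 = 3872537/922740 ≠ 1/3 ⇒ order 2.
b·Ac: (-21/13)·(-319/84) + 12/5·1303/273 = 32013/1820 ≠ 1/6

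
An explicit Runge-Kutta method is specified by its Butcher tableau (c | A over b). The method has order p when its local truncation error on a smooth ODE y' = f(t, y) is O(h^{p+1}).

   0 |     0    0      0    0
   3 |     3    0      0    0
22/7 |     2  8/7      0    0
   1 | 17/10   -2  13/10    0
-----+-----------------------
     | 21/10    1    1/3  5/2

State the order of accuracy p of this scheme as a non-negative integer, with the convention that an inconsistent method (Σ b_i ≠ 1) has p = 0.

0

b = (21/10, 1, 1/3, 5/2)
c = (0, 3, 22/7, 1)
Ac = (0, 0, 24/7, -67/35)
Σ b_i: 21/10·1 + 1·1 + 1/3·1 + 5/2·1 = 89/15 ≠ 1 ⇒ order 0.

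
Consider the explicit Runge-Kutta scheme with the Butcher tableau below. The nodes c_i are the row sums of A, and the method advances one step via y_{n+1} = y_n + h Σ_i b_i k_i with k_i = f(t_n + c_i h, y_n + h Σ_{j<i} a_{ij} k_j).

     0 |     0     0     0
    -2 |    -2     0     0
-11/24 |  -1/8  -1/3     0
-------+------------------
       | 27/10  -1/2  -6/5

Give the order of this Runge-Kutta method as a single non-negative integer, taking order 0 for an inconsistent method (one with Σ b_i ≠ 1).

b = (27/10, -1/2, -6/5)
c = (0, -2, -11/24)
Ac = (0, 0, 2/3)
Σ b_i: 27/10·1 + (-1/2)·1 + (-6/5)·1 = 1 ✓
b·c: (-1/2)·(-2) + (-6/5)·(-11/24) = 31/20 ≠ 1/2 ⇒ order 1.

1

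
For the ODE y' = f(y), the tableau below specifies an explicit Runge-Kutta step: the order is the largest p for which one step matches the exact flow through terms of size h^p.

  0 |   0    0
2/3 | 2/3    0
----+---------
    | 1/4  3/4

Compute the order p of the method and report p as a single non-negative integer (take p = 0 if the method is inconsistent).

2

b = (1/4, 3/4)
c = (0, 2/3)
Σ b_i: 1/4·1 + 3/4·1 = 1 ✓
b·c: 3/4·2/3 = 1/2 ✓; 2 stages ⇒ order 2.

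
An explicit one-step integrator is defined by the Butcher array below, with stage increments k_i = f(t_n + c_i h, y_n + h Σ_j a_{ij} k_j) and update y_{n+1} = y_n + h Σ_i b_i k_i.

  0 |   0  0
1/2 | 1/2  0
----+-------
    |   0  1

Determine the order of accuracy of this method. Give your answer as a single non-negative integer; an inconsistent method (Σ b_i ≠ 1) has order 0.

b = (0, 1)
c = (0, 1/2)
Σ b_i: 1·1 = 1 ✓
b·c: 1·1/2 = 1/2 ✓; 2 stages ⇒ order 2.

2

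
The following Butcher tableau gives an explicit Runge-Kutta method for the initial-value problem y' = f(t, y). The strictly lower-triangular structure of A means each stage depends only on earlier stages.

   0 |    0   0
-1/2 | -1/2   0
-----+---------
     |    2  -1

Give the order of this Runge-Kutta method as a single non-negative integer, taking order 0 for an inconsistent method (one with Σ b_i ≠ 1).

b = (2, -1)
c = (0, -1/2)
Σ b_i: 2·1 + (-1)·1 = 1 ✓
b·c: (-1)·(-1/2) = 1/2 ✓; 2 stages ⇒ order 2.

2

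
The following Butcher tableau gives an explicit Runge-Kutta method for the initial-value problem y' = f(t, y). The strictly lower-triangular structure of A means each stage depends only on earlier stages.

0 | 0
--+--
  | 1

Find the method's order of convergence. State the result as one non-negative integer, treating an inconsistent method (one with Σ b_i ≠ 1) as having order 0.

b = (1)
c = (0)
Σ b_i: 1·1 = 1 ✓; 1 stage ⇒ order 1.

1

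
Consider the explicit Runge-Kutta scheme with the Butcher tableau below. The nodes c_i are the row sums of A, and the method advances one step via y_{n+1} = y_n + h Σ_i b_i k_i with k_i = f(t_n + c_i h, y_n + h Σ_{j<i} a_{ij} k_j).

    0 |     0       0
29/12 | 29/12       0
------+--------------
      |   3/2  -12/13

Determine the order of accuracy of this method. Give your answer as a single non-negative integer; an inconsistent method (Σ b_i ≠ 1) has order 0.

0

b = (3/2, -12/13)
c = (0, 29/12)
Σ b_i: 3/2·1 + (-12/13)·1 = 15/26 ≠ 1 ⇒ order 0.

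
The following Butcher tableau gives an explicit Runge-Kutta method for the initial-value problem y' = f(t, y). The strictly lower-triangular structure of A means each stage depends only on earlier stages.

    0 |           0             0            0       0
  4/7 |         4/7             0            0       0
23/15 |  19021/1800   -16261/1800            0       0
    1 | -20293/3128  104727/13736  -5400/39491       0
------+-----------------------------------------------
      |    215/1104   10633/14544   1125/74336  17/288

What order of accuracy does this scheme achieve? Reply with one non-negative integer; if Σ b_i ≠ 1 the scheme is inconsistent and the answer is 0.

b = (215/1104, 10633/14544, 1125/74336, 17/288)
c = (0, 4/7, 23/15, 1)
Ac = (0, 0, -2323/450, 141/34)
Σ b_i: 215/1104·1 + 10633/14544·1 + 1125/74336·1 + 17/288·1 = 1 ✓
b·c: 10633/14544·4/7 + 1125/74336·23/15 + 17/288·1 = 1/2 ✓
b·c²: 10633/14544·16/49 + 1125/74336·529/225 + 17/288·1 = 1/3 ✓
b·Ac: 1125/74336·(-2323/450) + 17/288·141/34 = 1/6 ✓
b·c³: 10633/14544·64/343 + 1125/74336·12167/3375 + 17/288·1 = 1/4 ✓
b·(c∘Ac): 1125/74336·(-53429/6750) + 17/288·141/34 = 1/8 ✓
b·Ac²: 1125/74336·(-4646/1575) + 17/288·258/119 = 1/12 ✓
b·A²c: 17/288·12/17 = 1/24 ✓; 4 stages ⇒ order 4.

4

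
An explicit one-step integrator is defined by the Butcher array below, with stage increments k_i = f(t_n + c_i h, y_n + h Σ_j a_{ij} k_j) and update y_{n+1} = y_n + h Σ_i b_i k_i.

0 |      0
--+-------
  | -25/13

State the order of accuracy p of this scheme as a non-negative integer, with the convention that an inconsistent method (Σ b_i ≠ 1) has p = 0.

0

b = (-25/13)
c = (0)
Σ b_i: (-25/13)·1 = -25/13 ≠ 1 ⇒ order 0.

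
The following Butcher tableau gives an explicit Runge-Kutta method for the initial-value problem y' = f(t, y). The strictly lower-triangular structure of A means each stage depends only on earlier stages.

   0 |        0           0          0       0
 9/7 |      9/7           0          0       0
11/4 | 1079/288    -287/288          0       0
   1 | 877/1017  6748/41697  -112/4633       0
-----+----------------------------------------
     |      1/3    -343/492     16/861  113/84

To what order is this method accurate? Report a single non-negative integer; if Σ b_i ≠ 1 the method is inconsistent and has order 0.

4

b = (1/3, -343/492, 16/861, 113/84)
c = (0, 9/7, 11/4, 1)
Ac = (0, 0, -41/32, 16/113)
Σ b_i: 1/3·1 + (-343/492)·1 + 16/861·1 + 113/84·1 = 1 ✓
b·c: (-343/492)·9/7 + 16/861·11/4 + 113/84·1 = 1/2 ✓
b·c²: (-343/492)·81/49 + 16/861·121/16 + 113/84·1 = 1/3 ✓
b·Ac: 16/861·(-41/32) + 113/84·16/113 = 1/6 ✓
b·c³: (-343/492)·729/343 + 16/861·1331/64 + 113/84·1 = 1/4 ✓
b·(c∘Ac): 16/861·(-451/128) + 113/84·16/113 = 1/8 ✓
b·Ac²: 16/861·(-369/224) + 113/84·67/791 = 1/12 ✓
b·A²c: 113/84·7/226 = 1/24 ✓; 4 stages ⇒ order 4.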